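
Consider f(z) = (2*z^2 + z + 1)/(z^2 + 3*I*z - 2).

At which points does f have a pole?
{-2*I, -I}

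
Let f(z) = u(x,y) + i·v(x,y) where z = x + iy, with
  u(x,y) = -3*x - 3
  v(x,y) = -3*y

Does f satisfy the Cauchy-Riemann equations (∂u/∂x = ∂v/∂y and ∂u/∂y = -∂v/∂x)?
∂u/∂x = -3
∂v/∂y = -3
∂u/∂y = 0
∂v/∂x = 0
∂u/∂x = ∂v/∂y and ∂u/∂y = -∂v/∂x hold identically; f is analytic.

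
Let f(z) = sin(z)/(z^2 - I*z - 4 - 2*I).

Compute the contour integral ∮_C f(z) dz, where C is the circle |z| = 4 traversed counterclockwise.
pi*(2/17 + 8*I/17)*sin(2) + pi*(2/17 + 8*I/17)*sin(2 + I)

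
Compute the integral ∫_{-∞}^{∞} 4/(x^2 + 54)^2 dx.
sqrt(6)*pi/486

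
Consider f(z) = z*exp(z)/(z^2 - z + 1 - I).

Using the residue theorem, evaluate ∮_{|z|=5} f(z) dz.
pi*(-2/5 + 4*I/5)*exp(-I) + pi*(2/5 + 6*I/5)*exp(1 + I)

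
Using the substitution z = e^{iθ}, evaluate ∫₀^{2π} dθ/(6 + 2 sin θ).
Call the integral J. The integrand is 2π-periodic and we integrate over a full period, so shifting θ does not change the value (θ → θ + π/2 turns sin θ into cos θ). Hence
  J = ∫₀^{2π} dθ/(6 + 2 cos θ).
Put z = e^{iθ}: then cos θ = (z + 1/z)/2, dθ = dz/(iz), and z runs once counterclockwise around |z| = 1:
  J = ∮_{|z|=1} 1/(6 + 2*(z + 1/z)/2) · dz/(iz) = (2/i) ∮_{|z|=1} dz/(2*z^2 + 12*z + 2).
The roots of 2*z^2 + 12*z + 2 are z = (-6 ± sqrt(6^2 - 2^2))/2, with sqrt(32) = 4*sqrt(2); their product is 1, so only z₊ = -3 + 2*sqrt(2) lies inside the unit circle (z₋ = -3 - 2*sqrt(2) lies outside).
z₊ is a simple zero of q(z) = 2*z^2 + 12*z + 2, so Res(1/q, z₊) = 1/q'(z₊) with q'(z) = 4*z + 12; and q'(z₊) = 2*(z₊ - z₋) = 8*sqrt(2).
Therefore J = (2/i) · 2πi · 1/(8*sqrt(2)) = 2*pi/(4*sqrt(2)) = sqrt(2)*pi/4

Final answer: sqrt(2)*pi/4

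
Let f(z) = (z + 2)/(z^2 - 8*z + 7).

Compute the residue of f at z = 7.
Write f(z) = P(z)/Q(z) with P(z) = z + 2 and Q(z) = z^2 - 8*z + 7.
The denominator factors as Q(z) = (z - 7)*(z - 1), so z = 7 is a simple zero of Q and P is analytic there; z = 7 is therefore a simple pole and
  Res(f, z₀) = P(z₀)/Q'(z₀).

Q'(z) = 2*z - 8, so Q'(7) = 6.
P(7) = 9.

Res(f, 7) = (9)/(6) = 3/2

Final answer: 3/2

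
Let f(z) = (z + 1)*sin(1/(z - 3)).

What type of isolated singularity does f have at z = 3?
Let u = z - 3. Then
  sin(1/u) = Σ_{k≥0} (-1)^k (1)^(2k+1)/((2k+1)!·u^(2k+1)) = 1/u - 1/(6*u^3) + 1/(120*u^5) + ...
which has infinitely many negative powers of u, so sin(1/(z - 3)) has an essential singularity at z = 3.
The extra factor z + 1 is a nonzero polynomial; if the product had at most a pole at z = 3, dividing by that polynomial would leave sin(1/(z - 3)) with at most a pole too — contradiction. (Equivalently, the product's Laurent series still has infinitely many negative powers.)
So the singularity is essential.

Final answer: essential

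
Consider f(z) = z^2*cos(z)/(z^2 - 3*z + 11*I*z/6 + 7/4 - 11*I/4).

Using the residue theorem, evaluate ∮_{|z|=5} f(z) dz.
By the residue theorem, ∮_C f(z) dz = 2πi · (sum of the residues of f at the poles inside |z| = 5).

The denominator factors as (z - 3/2 + I/3)*(z - 3/2 + 3*I/2), so the singularities of f are simple poles at z = 3/2 - I/3, z = 3/2 - 3*I/2.
  |3/2 - I/3|² = 85/36 < 25 = 5², so this pole is inside the contour.
  |3/2 - 3*I/2|² = 9/2 < 25 = 5², so this pole is inside the contour.

With P(z) = z^2*cos(z) and Q(z) = z^2 - 3*z + 11*I*z/6 + 7/4 - 11*I/4, each pole is simple, so Res(f, z₀) = P(z₀)/Q'(z₀) with Q'(z) = 2*z - 3 + 11*I/6.
  Res(f, 3/2 - I/3) = P(3/2 - I/3)/Q'(3/2 - I/3) = ((77/36 - I)*cos(3/2 - I/3))/(7*I/6) = (-6/7 - 11*I/6)*cos(3/2 - I/3)
  Res(f, 3/2 - 3*I/2) = P(3/2 - 3*I/2)/Q'(3/2 - 3*I/2) = (-9*I*cos(3/2 - 3*I/2)/2)/(-7*I/6) = 27*cos(3/2 - 3*I/2)/7

Sum of residues inside C: (-6/7 - 11*I/6)*cos(3/2 - I/3) + 27*cos(3/2 - 3*I/2)/7
∮_C f(z) dz = 2πi · ((-6/7 - 11*I/6)*cos(3/2 - I/3) + 27*cos(3/2 - 3*I/2)/7) = pi*(11/3 - 12*I/7)*cos(3/2 - I/3) + 54*I*pi*cos(3/2 - 3*I/2)/7

Final answer: pi*(11/3 - 12*I/7)*cos(3/2 - I/3) + 54*I*pi*cos(3/2 - 3*I/2)/7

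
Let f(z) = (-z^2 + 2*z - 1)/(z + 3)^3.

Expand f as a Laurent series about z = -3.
-16/(z + 3)^3 + 8/(z + 3)^2 - 1/(z + 3)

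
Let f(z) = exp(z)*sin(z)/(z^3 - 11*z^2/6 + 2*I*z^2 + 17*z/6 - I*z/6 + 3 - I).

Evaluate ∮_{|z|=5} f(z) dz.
pi*(54/493 - 126*I/493)*exp(-2/3)*sin(2/3) + pi*(222/1105 - 174*I/1105)*exp(1 + I)*sin(1 + I) + pi*(-2928/32045 - 3144*I/32045)*exp(3/2 - 3*I)*sin(3/2 - 3*I)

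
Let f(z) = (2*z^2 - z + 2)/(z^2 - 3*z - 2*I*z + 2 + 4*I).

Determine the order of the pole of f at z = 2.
Factor the denominator:
  z^2 - 3*z - 2*I*z + 2 + 4*I = (z - 2)*(z - 1 - 2*I)

The numerator P(z) = 2*z^2 - z + 2 has P(2) = 8 ≠ 0, so no factor of (z - 2) cancels.
Near z = 2 we can therefore write f(z) = g(z)/(z - 2) with g analytic at 2 and g(2) ≠ 0 (g is the numerator divided by the remaining denominator factors).

Hence z = 2 is a pole of order 1.

Final answer: 1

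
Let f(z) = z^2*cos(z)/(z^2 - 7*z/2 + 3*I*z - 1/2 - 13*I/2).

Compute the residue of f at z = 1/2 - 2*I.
Write f(z) = P(z)/Q(z) with P(z) = z^2*cos(z) and Q(z) = z^2 - 7*z/2 + 3*I*z - 1/2 - 13*I/2.
The denominator factors as Q(z) = (z - 3 + I)*(z - 1/2 + 2*I), so z = 1/2 - 2*I is a simple zero of Q and P is analytic there; z = 1/2 - 2*I is therefore a simple pole and
  Res(f, z₀) = P(z₀)/Q'(z₀).

Q'(z) = 2*z - 7/2 + 3*I, so Q'(1/2 - 2*I) = -5/2 - I.
P(1/2 - 2*I) = (-15/4 - 2*I)*cos(1/2 - 2*I).

Res(f, 1/2 - 2*I) = ((-15/4 - 2*I)*cos(1/2 - 2*I))/(-5/2 - I) = (91/58 + 5*I/29)*cos(1/2 - 2*I)

Final answer: (91/58 + 5*I/29)*cos(1/2 - 2*I)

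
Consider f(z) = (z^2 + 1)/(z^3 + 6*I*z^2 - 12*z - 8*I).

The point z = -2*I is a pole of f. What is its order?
Factor the denominator:
  z^3 + 6*I*z^2 - 12*z - 8*I = (z + 2*I)^3

The numerator P(z) = z^2 + 1 has P(-2*I) = -3 ≠ 0, so no factor of (z + 2*I) cancels.
Near z = -2*I we can therefore write f(z) = g(z)/(z + 2*I)^3 with g analytic at -2*I and g(-2*I) ≠ 0 (g is just the numerator).

Hence z = -2*I is a pole of order 3.

Final answer: 3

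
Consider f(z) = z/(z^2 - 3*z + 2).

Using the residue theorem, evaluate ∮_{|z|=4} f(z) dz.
By the residue theorem, ∮_C f(z) dz = 2πi · (sum of the residues of f at the poles inside |z| = 4).

The denominator factors as (z - 1)*(z - 2), so the singularities of f are simple poles at z = 1, z = 2.
  |1|² = 1 < 16 = 4², so this pole is inside the contour.
  |2|² = 4 < 16 = 4², so this pole is inside the contour.

With P(z) = z and Q(z) = z^2 - 3*z + 2, each pole is simple, so Res(f, z₀) = P(z₀)/Q'(z₀) with Q'(z) = 2*z - 3.
  Res(f, 1) = P(1)/Q'(1) = (1)/(-1) = -1
  Res(f, 2) = P(2)/Q'(2) = (2)/(1) = 2

Sum of residues inside C: 1
∮_C f(z) dz = 2πi · (1) = 2*I*pi

Final answer: 2*I*pi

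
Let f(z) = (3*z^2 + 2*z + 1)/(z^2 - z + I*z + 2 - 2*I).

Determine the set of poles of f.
The singularities of f are the zeros of the denominator. Factoring,
  z^2 - z + I*z + 2 - 2*I = (z - 1 - I)*(z + 2*I)
so the candidates are z = 1 + I, z = -2*I.

Check the numerator P(z) = 3*z^2 + 2*z + 1 at each one:
  P(1 + I) = 3 + 8*I ≠ 0, so z = 1 + I is a (simple) pole.
  P(-2*I) = -11 - 4*I ≠ 0, so z = -2*I is a (simple) pole.

Poles of f: {-2*I, 1 + I}

Final answer: {-2*I, 1 + I}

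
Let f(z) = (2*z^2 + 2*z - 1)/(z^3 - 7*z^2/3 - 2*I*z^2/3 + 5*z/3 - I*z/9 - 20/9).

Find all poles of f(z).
{-I, 1/3 + I, 2 + 2*I/3}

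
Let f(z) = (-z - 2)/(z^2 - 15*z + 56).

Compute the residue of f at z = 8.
Write f(z) = P(z)/Q(z) with P(z) = -z - 2 and Q(z) = z^2 - 15*z + 56.
The denominator factors as Q(z) = (z - 7)*(z - 8), so z = 8 is a simple zero of Q and P is analytic there; z = 8 is therefore a simple pole and
  Res(f, z₀) = P(z₀)/Q'(z₀).

Q'(z) = 2*z - 15, so Q'(8) = 1.
P(8) = -10.

Res(f, 8) = (-10)/(1) = -10

Final answer: -10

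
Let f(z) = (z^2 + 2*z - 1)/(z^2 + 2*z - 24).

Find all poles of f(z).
The singularities of f are the zeros of the denominator. Factoring,
  z^2 + 2*z - 24 = (z - 4)*(z + 6)
so the candidates are z = 4, z = -6.

Check the numerator P(z) = z^2 + 2*z - 1 at each one:
  P(4) = 23 ≠ 0, so z = 4 is a (simple) pole.
  P(-6) = 23 ≠ 0, so z = -6 is a (simple) pole.

Poles of f: {-6, 4}

Final answer: {-6, 4}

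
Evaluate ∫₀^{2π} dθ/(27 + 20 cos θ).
2*sqrt(329)*pi/329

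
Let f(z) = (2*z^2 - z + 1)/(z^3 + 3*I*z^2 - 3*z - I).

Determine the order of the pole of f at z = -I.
Factor the denominator:
  z^3 + 3*I*z^2 - 3*z - I = (z + I)^3

The numerator P(z) = 2*z^2 - z + 1 has P(-I) = -1 + I ≠ 0, so no factor of (z + I) cancels.
Near z = -I we can therefore write f(z) = g(z)/(z + I)^3 with g analytic at -I and g(-I) ≠ 0 (g is just the numerator).

Hence z = -I is a pole of order 3.

Final answer: 3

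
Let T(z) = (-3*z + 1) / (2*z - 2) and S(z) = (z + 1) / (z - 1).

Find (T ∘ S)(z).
(T ∘ S)(z) = T(S(z)) = ((-3)*S(z) + (1))/((2)*S(z) + (-2)). Multiply numerator and denominator by z - 1:
  numerator:   (-3)*(z + 1) + (1)*(z - 1) = -2*z - 4
  denominator: (2)*(z + 1) + (-2)*(z - 1) = 4
(T ∘ S)(z) = (-2*z - 4)/4 = (-z - 2)/2

Final answer: (-z - 2)/2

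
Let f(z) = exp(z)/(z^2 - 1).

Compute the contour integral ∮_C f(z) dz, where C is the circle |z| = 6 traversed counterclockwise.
-I*pi*exp(-1) + exp(1)*I*pi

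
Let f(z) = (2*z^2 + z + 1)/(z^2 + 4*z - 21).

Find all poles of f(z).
{-7, 3}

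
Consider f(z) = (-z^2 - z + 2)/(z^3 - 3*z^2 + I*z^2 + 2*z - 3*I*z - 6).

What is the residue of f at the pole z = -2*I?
Write f(z) = P(z)/Q(z) with P(z) = -z^2 - z + 2 and Q(z) = z^3 - 3*z^2 + I*z^2 + 2*z - 3*I*z - 6.
The denominator factors as Q(z) = (z - 3)*(z + 2*I)*(z - I), so z = -2*I is a simple zero of Q and P is analytic there; z = -2*I is therefore a simple pole and
  Res(f, z₀) = P(z₀)/Q'(z₀).

Q'(z) = 3*z^2 - 6*z + 2*I*z + 2 - 3*I, so Q'(-2*I) = -6 + 9*I.
P(-2*I) = 6 + 2*I.

Res(f, -2*I) = (6 + 2*I)/(-6 + 9*I) = -2/13 - 22*I/39

Final answer: -2/13 - 22*I/39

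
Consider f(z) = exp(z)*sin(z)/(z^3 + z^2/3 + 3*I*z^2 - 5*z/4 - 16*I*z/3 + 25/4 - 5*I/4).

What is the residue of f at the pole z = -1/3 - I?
(-2412/51145 - 7776*I/51145)*exp(-1/3 - I)*sin(1/3 + I)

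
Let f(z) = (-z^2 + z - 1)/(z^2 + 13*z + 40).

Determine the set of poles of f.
The singularities of f are the zeros of the denominator. Factoring,
  z^2 + 13*z + 40 = (z + 8)*(z + 5)
so the candidates are z = -8, z = -5.

Check the numerator P(z) = -z^2 + z - 1 at each one:
  P(-8) = -73 ≠ 0, so z = -8 is a (simple) pole.
  P(-5) = -31 ≠ 0, so z = -5 is a (simple) pole.

Poles of f: {-8, -5}

Final answer: {-8, -5}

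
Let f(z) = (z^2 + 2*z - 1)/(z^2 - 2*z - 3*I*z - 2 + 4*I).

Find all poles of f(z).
The singularities of f are the zeros of the denominator. Factoring,
  z^2 - 2*z - 3*I*z - 2 + 4*I = (z - 2 - I)*(z - 2*I)
so the candidates are z = 2 + I, z = 2*I.

Check the numerator P(z) = z^2 + 2*z - 1 at each one:
  P(2 + I) = 6 + 6*I ≠ 0, so z = 2 + I is a (simple) pole.
  P(2*I) = -5 + 4*I ≠ 0, so z = 2*I is a (simple) pole.

Poles of f: {2*I, 2 + I}

Final answer: {2*I, 2 + I}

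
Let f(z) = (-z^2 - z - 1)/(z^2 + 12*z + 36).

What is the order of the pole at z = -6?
Factor the denominator:
  z^2 + 12*z + 36 = (z + 6)^2

The numerator P(z) = -z^2 - z - 1 has P(-6) = -31 ≠ 0, so no factor of (z + 6) cancels.
Near z = -6 we can therefore write f(z) = g(z)/(z + 6)^2 with g analytic at -6 and g(-6) ≠ 0 (g is just the numerator).

Hence z = -6 is a pole of order 2.

Final answer: 2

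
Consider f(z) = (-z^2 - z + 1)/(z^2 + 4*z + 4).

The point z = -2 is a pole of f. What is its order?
Factor the denominator:
  z^2 + 4*z + 4 = (z + 2)^2

The numerator P(z) = -z^2 - z + 1 has P(-2) = -1 ≠ 0, so no factor of (z + 2) cancels.
Near z = -2 we can therefore write f(z) = g(z)/(z + 2)^2 with g analytic at -2 and g(-2) ≠ 0 (g is just the numerator).

Hence z = -2 is a pole of order 2.

Final answer: 2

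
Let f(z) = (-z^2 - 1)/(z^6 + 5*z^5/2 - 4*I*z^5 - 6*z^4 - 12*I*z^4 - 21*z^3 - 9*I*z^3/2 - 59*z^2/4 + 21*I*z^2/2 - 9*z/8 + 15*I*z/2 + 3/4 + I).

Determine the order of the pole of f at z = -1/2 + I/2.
Factor the denominator:
  z^6 + 5*z^5/2 - 4*I*z^5 - 6*z^4 - 12*I*z^4 - 21*z^3 - 9*I*z^3/2 - 59*z^2/4 + 21*I*z^2/2 - 9*z/8 + 15*I*z/2 + 3/4 + I = (z + 1/2 - I/2)^4*(z - 3/2 - 2*I)*(z + 2)

The numerator P(z) = -z^2 - 1 has P(-1/2 + I/2) = -1 + I/2 ≠ 0, so no factor of (z + 1/2 - I/2) cancels.
Near z = -1/2 + I/2 we can therefore write f(z) = g(z)/(z + 1/2 - I/2)^4 with g analytic at -1/2 + I/2 and g(-1/2 + I/2) ≠ 0 (g is the numerator divided by the remaining denominator factors).

Hence z = -1/2 + I/2 is a pole of order 4.

Final answer: 4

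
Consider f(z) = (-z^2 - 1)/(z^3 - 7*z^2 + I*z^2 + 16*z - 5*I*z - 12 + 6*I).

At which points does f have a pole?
The singularities of f are the zeros of the denominator. Factoring,
  z^3 - 7*z^2 + I*z^2 + 16*z - 5*I*z - 12 + 6*I = (z - 3)*(z - 2)*(z - 2 + I)
so the candidates are z = 3, z = 2, z = 2 - I.

Check the numerator P(z) = -z^2 - 1 at each one:
  P(3) = -10 ≠ 0, so z = 3 is a (simple) pole.
  P(2) = -5 ≠ 0, so z = 2 is a (simple) pole.
  P(2 - I) = -4 + 4*I ≠ 0, so z = 2 - I is a (simple) pole.

Poles of f: {2 - I, 2, 3}

Final answer: {2 - I, 2, 3}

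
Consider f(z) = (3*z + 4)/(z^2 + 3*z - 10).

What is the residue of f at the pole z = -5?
11/7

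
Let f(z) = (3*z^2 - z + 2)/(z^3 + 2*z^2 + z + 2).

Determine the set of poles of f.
The singularities of f are the zeros of the denominator. Factoring,
  z^3 + 2*z^2 + z + 2 = (z - I)*(z + I)*(z + 2)
so the candidates are z = I, z = -I, z = -2.

Check the numerator P(z) = 3*z^2 - z + 2 at each one:
  P(I) = -1 - I ≠ 0, so z = I is a (simple) pole.
  P(-I) = -1 + I ≠ 0, so z = -I is a (simple) pole.
  P(-2) = 16 ≠ 0, so z = -2 is a (simple) pole.

Poles of f: {-2, -I, I}

Final answer: {-2, -I, I}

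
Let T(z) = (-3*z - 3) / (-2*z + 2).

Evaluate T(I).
-3*I/2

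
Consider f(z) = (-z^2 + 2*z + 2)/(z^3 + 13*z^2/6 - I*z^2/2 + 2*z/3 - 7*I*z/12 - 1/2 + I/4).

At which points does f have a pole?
The singularities of f are the zeros of the denominator. Factoring,
  z^3 + 13*z^2/6 - I*z^2/2 + 2*z/3 - 7*I*z/12 - 1/2 + I/4 = (z + 1 - I/2)*(z - 1/3)*(z + 3/2)
so the candidates are z = -1 + I/2, z = 1/3, z = -3/2.

Check the numerator P(z) = -z^2 + 2*z + 2 at each one:
  P(-1 + I/2) = -3/4 + 2*I ≠ 0, so z = -1 + I/2 is a (simple) pole.
  P(1/3) = 23/9 ≠ 0, so z = 1/3 is a (simple) pole.
  P(-3/2) = -13/4 ≠ 0, so z = -3/2 is a (simple) pole.

Poles of f: {-3/2, -1 + I/2, 1/3}

Final answer: {-3/2, -1 + I/2, 1/3}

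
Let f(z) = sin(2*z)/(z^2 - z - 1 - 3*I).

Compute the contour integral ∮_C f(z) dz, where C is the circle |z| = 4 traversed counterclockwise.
By the residue theorem, ∮_C f(z) dz = 2πi · (sum of the residues of f at the poles inside |z| = 4).

The denominator factors as (z - 2 - I)*(z + 1 + I), so the singularities of f are simple poles at z = 2 + I, z = -1 - I.
  |2 + I|² = 5 < 16 = 4², so this pole is inside the contour.
  |-1 - I|² = 2 < 16 = 4², so this pole is inside the contour.

With P(z) = sin(2*z) and Q(z) = z^2 - z - 1 - 3*I, each pole is simple, so Res(f, z₀) = P(z₀)/Q'(z₀) with Q'(z) = 2*z - 1.
  Res(f, 2 + I) = P(2 + I)/Q'(2 + I) = (sin(4 + 2*I))/(3 + 2*I) = (3/13 - 2*I/13)*sin(4 + 2*I)
  Res(f, -1 - I) = P(-1 - I)/Q'(-1 - I) = (-sin(2 + 2*I))/(-3 - 2*I) = (3/13 - 2*I/13)*sin(2 + 2*I)

Sum of residues inside C: (3/13 - 2*I/13)*sin(2 + 2*I) + (3/13 - 2*I/13)*sin(4 + 2*I)
∮_C f(z) dz = 2πi · ((3/13 - 2*I/13)*sin(2 + 2*I) + (3/13 - 2*I/13)*sin(4 + 2*I)) = pi*(4/13 + 6*I/13)*sin(4 + 2*I) + pi*(4/13 + 6*I/13)*sin(2 + 2*I)

Final answer: pi*(4/13 + 6*I/13)*sin(4 + 2*I) + pi*(4/13 + 6*I/13)*sin(2 + 2*I)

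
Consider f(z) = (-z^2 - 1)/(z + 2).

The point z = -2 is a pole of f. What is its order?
Factor the denominator:
  z + 2 = (z + 2)

The numerator P(z) = -z^2 - 1 has P(-2) = -5 ≠ 0, so no factor of (z + 2) cancels.
Near z = -2 we can therefore write f(z) = g(z)/(z + 2) with g analytic at -2 and g(-2) ≠ 0 (g is just the numerator).

Hence z = -2 is a pole of order 1.

Final answer: 1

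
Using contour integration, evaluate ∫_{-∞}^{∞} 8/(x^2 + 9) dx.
Let f(z) = 8/(z^2 + 9). The denominator has no real zeros and deg Q - deg P = 2 ≥ 2, so the integral of f over the upper semicircle |z| = R tends to 0 as R → ∞. Closing the contour in the upper half-plane,
  ∫_{-∞}^{∞} f(x) dx = 2πi · Σ Res(f, z_k)  over the poles with Im z_k > 0.

Zeros of the denominator: z^2 + 9 = 0 gives z = ±3*I.
Upper half-plane: z = 3*I (simple).

Each pole is a simple zero of Q(z) = z^2 + 9, so Res(f, z₀) = P(z₀)/Q'(z₀) with P(z) = 8, Q'(z) = 2*z:
  Res(f, 3*I) = (8)/(6*I) = -4*I/3

∫_{-∞}^{∞} f(x) dx = 2πi · (-4*I/3) = 8*pi/3

Final answer: 8*pi/3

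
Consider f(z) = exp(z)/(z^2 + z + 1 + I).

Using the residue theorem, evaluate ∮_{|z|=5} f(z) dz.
By the residue theorem, ∮_C f(z) dz = 2πi · (sum of the residues of f at the poles inside |z| = 5).

The denominator factors as (z + I)*(z + 1 - I), so the singularities of f are simple poles at z = -I, z = -1 + I.
  |-I|² = 1 < 25 = 5², so this pole is inside the contour.
  |-1 + I|² = 2 < 25 = 5², so this pole is inside the contour.

With P(z) = exp(z) and Q(z) = z^2 + z + 1 + I, each pole is simple, so Res(f, z₀) = P(z₀)/Q'(z₀) with Q'(z) = 2*z + 1.
  Res(f, -I) = P(-I)/Q'(-I) = (exp(-I))/(1 - 2*I) = (1/5 + 2*I/5)*exp(-I)
  Res(f, -1 + I) = P(-1 + I)/Q'(-1 + I) = (exp(-1 + I))/(-1 + 2*I) = (-1/5 - 2*I/5)*exp(-1 + I)

Sum of residues inside C: (-1/5 - 2*I/5)*exp(-1 + I) + (1/5 + 2*I/5)*exp(-I)
∮_C f(z) dz = 2πi · ((-1/5 - 2*I/5)*exp(-1 + I) + (1/5 + 2*I/5)*exp(-I)) = pi*(4/5 - 2*I/5)*exp(-1 + I) + pi*(-4/5 + 2*I/5)*exp(-I)

Final answer: pi*(4/5 - 2*I/5)*exp(-1 + I) + pi*(-4/5 + 2*I/5)*exp(-I)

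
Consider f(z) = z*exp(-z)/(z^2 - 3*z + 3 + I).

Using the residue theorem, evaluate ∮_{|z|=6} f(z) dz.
By the residue theorem, ∮_C f(z) dz = 2πi · (sum of the residues of f at the poles inside |z| = 6).

The denominator factors as (z - 1 - I)*(z - 2 + I), so the singularities of f are simple poles at z = 1 + I, z = 2 - I.
  |1 + I|² = 2 < 36 = 6², so this pole is inside the contour.
  |2 - I|² = 5 < 36 = 6², so this pole is inside the contour.

With P(z) = z*exp(-z) and Q(z) = z^2 - 3*z + 3 + I, each pole is simple, so Res(f, z₀) = P(z₀)/Q'(z₀) with Q'(z) = 2*z - 3.
  Res(f, 1 + I) = P(1 + I)/Q'(1 + I) = ((1 + I)*exp(-1 - I))/(-1 + 2*I) = (1/5 - 3*I/5)*exp(-1 - I)
  Res(f, 2 - I) = P(2 - I)/Q'(2 - I) = ((2 - I)*exp(-2 + I))/(1 - 2*I) = (4/5 + 3*I/5)*exp(-2 + I)

Sum of residues inside C: (1/5 - 3*I/5)*exp(-1 - I) + (4/5 + 3*I/5)*exp(-2 + I)
∮_C f(z) dz = 2πi · ((1/5 - 3*I/5)*exp(-1 - I) + (4/5 + 3*I/5)*exp(-2 + I)) = pi*(6/5 + 2*I/5)*exp(-1 - I) + pi*(-6/5 + 8*I/5)*exp(-2 + I)

Final answer: pi*(6/5 + 2*I/5)*exp(-1 - I) + pi*(-6/5 + 8*I/5)*exp(-2 + I)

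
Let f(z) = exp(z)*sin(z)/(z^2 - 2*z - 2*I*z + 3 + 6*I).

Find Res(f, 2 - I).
Write f(z) = P(z)/Q(z) with P(z) = exp(z)*sin(z) and Q(z) = z^2 - 2*z - 2*I*z + 3 + 6*I.
The denominator factors as Q(z) = (z - 3*I)*(z - 2 + I), so z = 2 - I is a simple zero of Q and P is analytic there; z = 2 - I is therefore a simple pole and
  Res(f, z₀) = P(z₀)/Q'(z₀).

Q'(z) = 2*z - 2 - 2*I, so Q'(2 - I) = 2 - 4*I.
P(2 - I) = exp(2 - I)*sin(2 - I).

Res(f, 2 - I) = (exp(2 - I)*sin(2 - I))/(2 - 4*I) = (1/10 + I/5)*exp(2 - I)*sin(2 - I)

Final answer: (1/10 + I/5)*exp(2 - I)*sin(2 - I)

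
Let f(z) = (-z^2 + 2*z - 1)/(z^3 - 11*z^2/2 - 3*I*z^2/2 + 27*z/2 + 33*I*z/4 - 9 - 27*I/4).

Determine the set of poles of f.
The singularities of f are the zeros of the denominator. Factoring,
  z^3 - 11*z^2/2 - 3*I*z^2/2 + 27*z/2 + 33*I*z/4 - 9 - 27*I/4 = (z - 3/2 - 3*I)*(z - 1)*(z - 3 + 3*I/2)
so the candidates are z = 3/2 + 3*I, z = 1, z = 3 - 3*I/2.

Check the numerator P(z) = -z^2 + 2*z - 1 at each one:
  P(3/2 + 3*I) = 35/4 - 3*I ≠ 0, so z = 3/2 + 3*I is a (simple) pole.
  P(1) = 0, so the factor (z - 1) cancels and z = 1 is only a removable singularity, not a pole.
  P(3 - 3*I/2) = -7/4 + 6*I ≠ 0, so z = 3 - 3*I/2 is a (simple) pole.

Poles of f: {3/2 + 3*I, 3 - 3*I/2}

Final answer: {3/2 + 3*I, 3 - 3*I/2}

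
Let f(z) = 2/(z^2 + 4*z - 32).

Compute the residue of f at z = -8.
Write f(z) = P(z)/Q(z) with P(z) = 2 and Q(z) = z^2 + 4*z - 32.
The denominator factors as Q(z) = (z - 4)*(z + 8), so z = -8 is a simple zero of Q and P is analytic there; z = -8 is therefore a simple pole and
  Res(f, z₀) = P(z₀)/Q'(z₀).

Q'(z) = 2*z + 4, so Q'(-8) = -12.
P(-8) = 2.

Res(f, -8) = (2)/(-12) = -1/6

Final answer: -1/6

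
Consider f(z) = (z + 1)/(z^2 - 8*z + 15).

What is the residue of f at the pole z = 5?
Write f(z) = P(z)/Q(z) with P(z) = z + 1 and Q(z) = z^2 - 8*z + 15.
The denominator factors as Q(z) = (z - 3)*(z - 5), so z = 5 is a simple zero of Q and P is analytic there; z = 5 is therefore a simple pole and
  Res(f, z₀) = P(z₀)/Q'(z₀).

Q'(z) = 2*z - 8, so Q'(5) = 2.
P(5) = 6.

Res(f, 5) = (6)/(2) = 3

Final answer: 3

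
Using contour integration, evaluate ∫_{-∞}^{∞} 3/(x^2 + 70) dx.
3*sqrt(70)*pi/70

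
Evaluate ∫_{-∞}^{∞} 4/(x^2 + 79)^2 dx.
Let f(z) = 4/(z^2 + 79)^2. The denominator has no real zeros and deg Q - deg P = 4 ≥ 2, so the integral of f over the upper semicircle |z| = R tends to 0 as R → ∞. Closing the contour in the upper half-plane,
  ∫_{-∞}^{∞} f(x) dx = 2πi · Σ Res(f, z_k)  over the poles with Im z_k > 0.

Zeros of the denominator: z^2 + 79 = 0 gives z = ±sqrt(79)*I.
Upper half-plane: z = sqrt(79)*I (a pole of order 2).

Write f(z) = g(z)/(z - sqrt(79)*I)^2 with g(z) = 4/(z + sqrt(79)*I)^2. For a double pole, Res(f, z₀) = g'(z₀):
  g'(z) = -8/(z + sqrt(79)*I)^3
  Res(f, sqrt(79)*I) = g'(sqrt(79)*I) = -sqrt(79)*I/6241

∫_{-∞}^{∞} f(x) dx = 2πi · (-sqrt(79)*I/6241) = 2*sqrt(79)*pi/6241

Final answer: 2*sqrt(79)*pi/6241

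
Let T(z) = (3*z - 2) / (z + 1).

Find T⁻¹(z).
Set w = T(z) = (3*z - 2) / (z + 1) and solve for z:
  w*(z + 1) = 3*z - 2
  w + z*(w - 3) + 2 = 0
  z*(w - 3) = -w - 2
  z = (w + 2)/(3 - w)
Renaming the variable, T⁻¹(z) = (z + 2)/(-z + 3) = (-z - 2)/(z - 3).
(Check: ad - bc = 5 ≠ 0, so T is invertible.)

Final answer: (-z - 2)/(z - 3)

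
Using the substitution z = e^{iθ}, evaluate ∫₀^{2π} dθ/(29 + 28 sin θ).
Call the integral J. The integrand is 2π-periodic and we integrate over a full period, so shifting θ does not change the value (θ → θ + π/2 turns sin θ into cos θ). Hence
  J = ∫₀^{2π} dθ/(29 + 28 cos θ).
Put z = e^{iθ}: then cos θ = (z + 1/z)/2, dθ = dz/(iz), and z runs once counterclockwise around |z| = 1:
  J = ∮_{|z|=1} 1/(29 + 28*(z + 1/z)/2) · dz/(iz) = (2/i) ∮_{|z|=1} dz/(28*z^2 + 58*z + 28).
The roots of 28*z^2 + 58*z + 28 are z = (-29 ± sqrt(29^2 - 28^2))/28, with sqrt(57) = sqrt(57); their product is 1, so only z₊ = -29/28 + sqrt(57)/28 lies inside the unit circle (z₋ = -29/28 - sqrt(57)/28 lies outside).
z₊ is a simple zero of q(z) = 28*z^2 + 58*z + 28, so Res(1/q, z₊) = 1/q'(z₊) with q'(z) = 56*z + 58; and q'(z₊) = 28*(z₊ - z₋) = 2*sqrt(57).
Therefore J = (2/i) · 2πi · 1/(2*sqrt(57)) = 2*pi/(sqrt(57)) = 2*sqrt(57)*pi/57

Final answer: 2*sqrt(57)*pi/57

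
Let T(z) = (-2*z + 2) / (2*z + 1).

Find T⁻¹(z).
(-z + 2)/(2*z + 2)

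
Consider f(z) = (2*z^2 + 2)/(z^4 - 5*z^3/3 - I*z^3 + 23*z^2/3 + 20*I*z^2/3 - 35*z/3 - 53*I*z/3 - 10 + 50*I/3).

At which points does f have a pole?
{-1 + 3*I, 2/3 - 3*I, 2}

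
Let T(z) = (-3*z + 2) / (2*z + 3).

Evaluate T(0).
2/3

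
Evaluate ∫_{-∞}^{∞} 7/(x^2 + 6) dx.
Let f(z) = 7/(z^2 + 6). The denominator has no real zeros and deg Q - deg P = 2 ≥ 2, so the integral of f over the upper semicircle |z| = R tends to 0 as R → ∞. Closing the contour in the upper half-plane,
  ∫_{-∞}^{∞} f(x) dx = 2πi · Σ Res(f, z_k)  over the poles with Im z_k > 0.

Zeros of the denominator: z^2 + 6 = 0 gives z = ±sqrt(6)*I.
Upper half-plane: z = sqrt(6)*I (simple).

Each pole is a simple zero of Q(z) = z^2 + 6, so Res(f, z₀) = P(z₀)/Q'(z₀) with P(z) = 7, Q'(z) = 2*z:
  Res(f, sqrt(6)*I) = (7)/(2*sqrt(6)*I) = -7*sqrt(6)*I/12

∫_{-∞}^{∞} f(x) dx = 2πi · (-7*sqrt(6)*I/12) = 7*sqrt(6)*pi/6

Final answer: 7*sqrt(6)*pi/6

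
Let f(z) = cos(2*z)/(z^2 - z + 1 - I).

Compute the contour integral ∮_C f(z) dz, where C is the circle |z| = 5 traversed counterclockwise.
By the residue theorem, ∮_C f(z) dz = 2πi · (sum of the residues of f at the poles inside |z| = 5).

The denominator factors as (z + I)*(z - 1 - I), so the singularities of f are simple poles at z = -I, z = 1 + I.
  |-I|² = 1 < 25 = 5², so this pole is inside the contour.
  |1 + I|² = 2 < 25 = 5², so this pole is inside the contour.

With P(z) = cos(2*z) and Q(z) = z^2 - z + 1 - I, each pole is simple, so Res(f, z₀) = P(z₀)/Q'(z₀) with Q'(z) = 2*z - 1.
  Res(f, -I) = P(-I)/Q'(-I) = (cosh(2))/(-1 - 2*I) = (-1/5 + 2*I/5)*cosh(2)
  Res(f, 1 + I) = P(1 + I)/Q'(1 + I) = (cos(2 + 2*I))/(1 + 2*I) = (1/5 - 2*I/5)*cos(2 + 2*I)

Sum of residues inside C: (1/5 - 2*I/5)*cos(2 + 2*I) + (-1/5 + 2*I/5)*cosh(2)
∮_C f(z) dz = 2πi · ((1/5 - 2*I/5)*cos(2 + 2*I) + (-1/5 + 2*I/5)*cosh(2)) = pi*(4/5 + 2*I/5)*cos(2 + 2*I) + pi*(-4/5 - 2*I/5)*cosh(2)

Final answer: pi*(4/5 + 2*I/5)*cos(2 + 2*I) + pi*(-4/5 - 2*I/5)*cosh(2)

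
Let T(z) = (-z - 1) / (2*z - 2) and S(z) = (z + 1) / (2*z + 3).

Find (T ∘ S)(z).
(3*z + 4)/(2*z + 4)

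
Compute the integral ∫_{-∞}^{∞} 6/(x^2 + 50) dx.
Let f(z) = 6/(z^2 + 50). The denominator has no real zeros and deg Q - deg P = 2 ≥ 2, so the integral of f over the upper semicircle |z| = R tends to 0 as R → ∞. Closing the contour in the upper half-plane,
  ∫_{-∞}^{∞} f(x) dx = 2πi · Σ Res(f, z_k)  over the poles with Im z_k > 0.

Zeros of the denominator: z^2 + 50 = 0 gives z = ±5*sqrt(2)*I.
Upper half-plane: z = 5*sqrt(2)*I (simple).

Each pole is a simple zero of Q(z) = z^2 + 50, so Res(f, z₀) = P(z₀)/Q'(z₀) with P(z) = 6, Q'(z) = 2*z:
  Res(f, 5*sqrt(2)*I) = (6)/(10*sqrt(2)*I) = -3*sqrt(2)*I/10

∫_{-∞}^{∞} f(x) dx = 2πi · (-3*sqrt(2)*I/10) = 3*sqrt(2)*pi/5

Final answer: 3*sqrt(2)*pi/5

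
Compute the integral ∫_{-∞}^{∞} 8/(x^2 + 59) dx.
Let f(z) = 8/(z^2 + 59). The denominator has no real zeros and deg Q - deg P = 2 ≥ 2, so the integral of f over the upper semicircle |z| = R tends to 0 as R → ∞. Closing the contour in the upper half-plane,
  ∫_{-∞}^{∞} f(x) dx = 2πi · Σ Res(f, z_k)  over the poles with Im z_k > 0.

Zeros of the denominator: z^2 + 59 = 0 gives z = ±sqrt(59)*I.
Upper half-plane: z = sqrt(59)*I (simple).

Each pole is a simple zero of Q(z) = z^2 + 59, so Res(f, z₀) = P(z₀)/Q'(z₀) with P(z) = 8, Q'(z) = 2*z:
  Res(f, sqrt(59)*I) = (8)/(2*sqrt(59)*I) = -4*sqrt(59)*I/59

∫_{-∞}^{∞} f(x) dx = 2πi · (-4*sqrt(59)*I/59) = 8*sqrt(59)*pi/59

Final answer: 8*sqrt(59)*pi/59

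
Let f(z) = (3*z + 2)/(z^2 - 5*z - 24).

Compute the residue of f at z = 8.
Write f(z) = P(z)/Q(z) with P(z) = 3*z + 2 and Q(z) = z^2 - 5*z - 24.
The denominator factors as Q(z) = (z - 8)*(z + 3), so z = 8 is a simple zero of Q and P is analytic there; z = 8 is therefore a simple pole and
  Res(f, z₀) = P(z₀)/Q'(z₀).

Q'(z) = 2*z - 5, so Q'(8) = 11.
P(8) = 26.

Res(f, 8) = (26)/(11) = 26/11

Final answer: 26/11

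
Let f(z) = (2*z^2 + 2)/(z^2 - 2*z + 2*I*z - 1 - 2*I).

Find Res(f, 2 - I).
Write f(z) = P(z)/Q(z) with P(z) = 2*z^2 + 2 and Q(z) = z^2 - 2*z + 2*I*z - 1 - 2*I.
The denominator factors as Q(z) = (z - 2 + I)*(z + I), so z = 2 - I is a simple zero of Q and P is analytic there; z = 2 - I is therefore a simple pole and
  Res(f, z₀) = P(z₀)/Q'(z₀).

Q'(z) = 2*z - 2 + 2*I, so Q'(2 - I) = 2.
P(2 - I) = 8 - 8*I.

Res(f, 2 - I) = (8 - 8*I)/(2) = 4 - 4*I

Final answer: 4 - 4*I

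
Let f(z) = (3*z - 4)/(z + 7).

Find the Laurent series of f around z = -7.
Put w = z - (-7), i.e. z = w - 7. The denominator is w, so it suffices to rewrite the numerator in powers of w.

P(z) = 3*z - 4
P(w - 7) = -25 + 3*w

Dividing each term by w:
  f = -25/w + 3

Substituting back w = z + 7:
  f(z) = -25/(z + 7) + 3

The series is finite because the numerator is a polynomial; the negative powers form the principal part, and the coefficient of 1/(z + 7) gives Res(f, -7) = -25.

Final answer: -25/(z + 7) + 3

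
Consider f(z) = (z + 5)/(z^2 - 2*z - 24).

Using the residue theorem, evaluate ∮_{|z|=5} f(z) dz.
By the residue theorem, ∮_C f(z) dz = 2πi · (sum of the residues of f at the poles inside |z| = 5).

The denominator factors as (z + 4)*(z - 6), so the singularities of f are simple poles at z = -4, z = 6.
  |-4|² = 16 < 25 = 5², so this pole is inside the contour.
  |6|² = 36 > 25 = 5², so this pole is outside the contour.

With P(z) = z + 5 and Q(z) = z^2 - 2*z - 24, each pole is simple, so Res(f, z₀) = P(z₀)/Q'(z₀) with Q'(z) = 2*z - 2.
  Res(f, -4) = P(-4)/Q'(-4) = (1)/(-10) = -1/10

∮_C f(z) dz = 2πi · (-1/10) = -I*pi/5

Final answer: -I*pi/5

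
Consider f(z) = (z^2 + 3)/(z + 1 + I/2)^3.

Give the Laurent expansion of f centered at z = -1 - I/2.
(15/4 + I)/(z + 1 + I/2)^3 + (-2 - I)/(z + 1 + I/2)^2 + 1/(z + 1 + I/2)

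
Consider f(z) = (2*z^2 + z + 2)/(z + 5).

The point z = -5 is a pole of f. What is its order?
Factor the denominator:
  z + 5 = (z + 5)

The numerator P(z) = 2*z^2 + z + 2 has P(-5) = 47 ≠ 0, so no factor of (z + 5) cancels.
Near z = -5 we can therefore write f(z) = g(z)/(z + 5) with g analytic at -5 and g(-5) ≠ 0 (g is just the numerator).

Hence z = -5 is a pole of order 1.

Final answer: 1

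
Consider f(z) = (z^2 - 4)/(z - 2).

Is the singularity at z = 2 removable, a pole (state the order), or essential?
removable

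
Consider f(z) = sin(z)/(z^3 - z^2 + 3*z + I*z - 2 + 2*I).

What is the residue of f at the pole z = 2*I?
Write f(z) = P(z)/Q(z) with P(z) = sin(z) and Q(z) = z^3 - z^2 + 3*z + I*z - 2 + 2*I.
The denominator factors as Q(z) = (z - 1 + I)*(z - 2*I)*(z + I), so z = 2*I is a simple zero of Q and P is analytic there; z = 2*I is therefore a simple pole and
  Res(f, z₀) = P(z₀)/Q'(z₀).

Q'(z) = 3*z^2 - 2*z + 3 + I, so Q'(2*I) = -9 - 3*I.
P(2*I) = I*sinh(2).

Res(f, 2*I) = (I*sinh(2))/(-9 - 3*I) = (-1/30 - I/10)*sinh(2)

Final answer: (-1/30 - I/10)*sinh(2)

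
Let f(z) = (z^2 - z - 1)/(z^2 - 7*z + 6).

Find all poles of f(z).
The singularities of f are the zeros of the denominator. Factoring,
  z^2 - 7*z + 6 = (z - 6)*(z - 1)
so the candidates are z = 6, z = 1.

Check the numerator P(z) = z^2 - z - 1 at each one:
  P(6) = 29 ≠ 0, so z = 6 is a (simple) pole.
  P(1) = -1 ≠ 0, so z = 1 is a (simple) pole.

Poles of f: {1, 6}

Final answer: {1, 6}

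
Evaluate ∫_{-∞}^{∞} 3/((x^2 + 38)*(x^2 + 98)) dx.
Let f(z) = 3/((z^2 + 38)*(z^2 + 98)). The denominator has no real zeros and deg Q - deg P = 4 ≥ 2, so the integral of f over the upper semicircle |z| = R tends to 0 as R → ∞. Closing the contour in the upper half-plane,
  ∫_{-∞}^{∞} f(x) dx = 2πi · Σ Res(f, z_k)  over the poles with Im z_k > 0.

Zeros of the denominator: z^2 + 38 = 0 gives z = ±sqrt(38)*I; z^2 + 98 = 0 gives z = ±7*sqrt(2)*I.
Upper half-plane: z = 7*sqrt(2)*I, z = sqrt(38)*I (simple).

Each pole is a simple zero of Q(z) = z^4 + 136*z^2 + 3724, so Res(f, z₀) = P(z₀)/Q'(z₀) with P(z) = 3, Q'(z) = 4*z^3 + 272*z:
  Res(f, 7*sqrt(2)*I) = (3)/(-840*sqrt(2)*I) = sqrt(2)*I/560
  Res(f, sqrt(38)*I) = (3)/(120*sqrt(38)*I) = -sqrt(38)*I/1520

Sum of residues: I*(-sqrt(38)/1520 + sqrt(2)/560)
∫_{-∞}^{∞} f(x) dx = 2πi · (I*(-sqrt(38)/1520 + sqrt(2)/560)) = pi*(-19*sqrt(2) + 7*sqrt(38))/5320

Final answer: pi*(-19*sqrt(2) + 7*sqrt(38))/5320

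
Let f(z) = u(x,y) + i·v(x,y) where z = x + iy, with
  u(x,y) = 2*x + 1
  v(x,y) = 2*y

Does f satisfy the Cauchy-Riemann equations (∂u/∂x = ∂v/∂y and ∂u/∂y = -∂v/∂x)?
∂u/∂x = 2
∂v/∂y = 2
∂u/∂y = 0
∂v/∂x = 0
∂u/∂x = ∂v/∂y and ∂u/∂y = -∂v/∂x hold identically; f is analytic.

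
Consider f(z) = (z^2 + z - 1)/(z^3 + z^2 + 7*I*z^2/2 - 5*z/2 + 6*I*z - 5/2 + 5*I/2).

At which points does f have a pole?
The singularities of f are the zeros of the denominator. Factoring,
  z^3 + z^2 + 7*I*z^2/2 - 5*z/2 + 6*I*z - 5/2 + 5*I/2 = (z - 1 + 3*I)*(z + 1)*(z + 1 + I/2)
so the candidates are z = 1 - 3*I, z = -1, z = -1 - I/2.

Check the numerator P(z) = z^2 + z - 1 at each one:
  P(1 - 3*I) = -8 - 9*I ≠ 0, so z = 1 - 3*I is a (simple) pole.
  P(-1) = -1 ≠ 0, so z = -1 is a (simple) pole.
  P(-1 - I/2) = -5/4 + I/2 ≠ 0, so z = -1 - I/2 is a (simple) pole.

Poles of f: {-1 - I/2, -1, 1 - 3*I}

Final answer: {-1 - I/2, -1, 1 - 3*I}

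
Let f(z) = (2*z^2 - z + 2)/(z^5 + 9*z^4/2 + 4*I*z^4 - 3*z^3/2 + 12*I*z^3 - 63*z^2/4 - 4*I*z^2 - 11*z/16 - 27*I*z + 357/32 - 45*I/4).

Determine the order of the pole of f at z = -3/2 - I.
Factor the denominator:
  z^5 + 9*z^4/2 + 4*I*z^4 - 3*z^3/2 + 12*I*z^3 - 63*z^2/4 - 4*I*z^2 - 11*z/16 - 27*I*z + 357/32 - 45*I/4 = (z + 3/2 + I)^4*(z - 3/2)

The numerator P(z) = 2*z^2 - z + 2 has P(-3/2 - I) = 6 + 7*I ≠ 0, so no factor of (z + 3/2 + I) cancels.
Near z = -3/2 - I we can therefore write f(z) = g(z)/(z + 3/2 + I)^4 with g analytic at -3/2 - I and g(-3/2 - I) ≠ 0 (g is the numerator divided by the remaining denominator factors).

Hence z = -3/2 - I is a pole of order 4.

Final answer: 4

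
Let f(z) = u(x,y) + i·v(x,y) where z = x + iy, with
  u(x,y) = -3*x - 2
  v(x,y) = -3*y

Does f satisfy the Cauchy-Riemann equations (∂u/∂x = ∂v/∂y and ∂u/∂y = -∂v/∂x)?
∂u/∂x = -3
∂v/∂y = -3
∂u/∂y = 0
∂v/∂x = 0
∂u/∂x = ∂v/∂y and ∂u/∂y = -∂v/∂x hold identically; f is analytic.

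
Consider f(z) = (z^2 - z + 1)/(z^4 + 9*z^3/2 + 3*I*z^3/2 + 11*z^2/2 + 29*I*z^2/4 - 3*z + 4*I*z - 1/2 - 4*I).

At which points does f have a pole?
{-3 + I, -1 - 3*I/2, -1 - I, 1/2}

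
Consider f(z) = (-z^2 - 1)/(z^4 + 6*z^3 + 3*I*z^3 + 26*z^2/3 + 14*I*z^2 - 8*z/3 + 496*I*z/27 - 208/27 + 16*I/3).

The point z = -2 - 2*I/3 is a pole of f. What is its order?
Factor the denominator:
  z^4 + 6*z^3 + 3*I*z^3 + 26*z^2/3 + 14*I*z^2 - 8*z/3 + 496*I*z/27 - 208/27 + 16*I/3 = (z + 2 + 2*I/3)^3*(z + I)

The numerator P(z) = -z^2 - 1 has P(-2 - 2*I/3) = -41/9 - 8*I/3 ≠ 0, so no factor of (z + 2 + 2*I/3) cancels.
Near z = -2 - 2*I/3 we can therefore write f(z) = g(z)/(z + 2 + 2*I/3)^3 with g analytic at -2 - 2*I/3 and g(-2 - 2*I/3) ≠ 0 (g is the numerator divided by the remaining denominator factors).

Hence z = -2 - 2*I/3 is a pole of order 3.

Final answer: 3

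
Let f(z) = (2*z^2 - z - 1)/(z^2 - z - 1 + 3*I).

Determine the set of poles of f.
The singularities of f are the zeros of the denominator. Factoring,
  z^2 - z - 1 + 3*I = (z - 2 + I)*(z + 1 - I)
so the candidates are z = 2 - I, z = -1 + I.

Check the numerator P(z) = 2*z^2 - z - 1 at each one:
  P(2 - I) = 3 - 7*I ≠ 0, so z = 2 - I is a (simple) pole.
  P(-1 + I) = -5*I ≠ 0, so z = -1 + I is a (simple) pole.

Poles of f: {-1 + I, 2 - I}

Final answer: {-1 + I, 2 - I}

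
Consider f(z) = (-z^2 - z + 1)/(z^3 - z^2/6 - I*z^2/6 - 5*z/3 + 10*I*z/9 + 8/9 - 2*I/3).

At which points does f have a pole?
{-3/2 + I/2, 2/3, 1 - I/3}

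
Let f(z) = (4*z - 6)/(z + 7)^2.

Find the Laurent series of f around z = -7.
Put w = z - (-7), i.e. z = w - 7. The denominator is w^2, so it suffices to rewrite the numerator in powers of w.

P(z) = 4*z - 6
P(w - 7) = -34 + 4*w

Dividing each term by w^2:
  f = -34/w^2 + 4/w

Substituting back w = z + 7:
  f(z) = -34/(z + 7)^2 + 4/(z + 7)

The series is finite because the numerator is a polynomial; the negative powers form the principal part, and the coefficient of 1/(z + 7) gives Res(f, -7) = 4.

Final answer: -34/(z + 7)^2 + 4/(z + 7)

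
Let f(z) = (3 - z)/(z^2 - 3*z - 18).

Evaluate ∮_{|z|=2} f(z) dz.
By the residue theorem, ∮_C f(z) dz = 2πi · (sum of the residues of f at the poles inside |z| = 2).

The denominator factors as (z - 6)*(z + 3), so the singularities of f are simple poles at z = 6, z = -3.
  |6|² = 36 > 4 = 2², so this pole is outside the contour.
  |-3|² = 9 > 4 = 2², so this pole is outside the contour.

No pole lies inside the contour, so f is analytic on and inside C and the integral is 0 (Cauchy's theorem).

Final answer: 0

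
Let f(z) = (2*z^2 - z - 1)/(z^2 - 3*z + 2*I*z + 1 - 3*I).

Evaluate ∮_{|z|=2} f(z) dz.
By the residue theorem, ∮_C f(z) dz = 2πi · (sum of the residues of f at the poles inside |z| = 2).

The denominator factors as (z - 1 + I)*(z - 2 + I), so the singularities of f are simple poles at z = 1 - I, z = 2 - I.
  |1 - I|² = 2 < 4 = 2², so this pole is inside the contour.
  |2 - I|² = 5 > 4 = 2², so this pole is outside the contour.

With P(z) = 2*z^2 - z - 1 and Q(z) = z^2 - 3*z + 2*I*z + 1 - 3*I, each pole is simple, so Res(f, z₀) = P(z₀)/Q'(z₀) with Q'(z) = 2*z - 3 + 2*I.
  Res(f, 1 - I) = P(1 - I)/Q'(1 - I) = (-2 - 3*I)/(-1) = 2 + 3*I

∮_C f(z) dz = 2πi · (2 + 3*I) = pi*(-6 + 4*I)

Final answer: pi*(-6 + 4*I)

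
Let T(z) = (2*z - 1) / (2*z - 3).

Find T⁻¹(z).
Set w = T(z) = (2*z - 1) / (2*z - 3) and solve for z:
  w*(2*z - 3) = 2*z - 1
  -3*w + z*(2*w - 2) + 1 = 0
  z*(2*w - 2) = 3*w - 1
  z = (1 - 3*w)/(2 - 2*w)
Renaming the variable, T⁻¹(z) = (-3*z + 1)/(-2*z + 2) = (3*z - 1)/(2*z - 2).
(Check: ad - bc = -4 ≠ 0, so T is invertible.)

Final answer: (3*z - 1)/(2*z - 2)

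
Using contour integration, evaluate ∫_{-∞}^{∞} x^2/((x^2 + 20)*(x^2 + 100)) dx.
pi*(5 - sqrt(5))/40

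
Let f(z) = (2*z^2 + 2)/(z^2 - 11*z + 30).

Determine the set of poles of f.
The singularities of f are the zeros of the denominator. Factoring,
  z^2 - 11*z + 30 = (z - 5)*(z - 6)
so the candidates are z = 5, z = 6.

Check the numerator P(z) = 2*z^2 + 2 at each one:
  P(5) = 52 ≠ 0, so z = 5 is a (simple) pole.
  P(6) = 74 ≠ 0, so z = 6 is a (simple) pole.

Poles of f: {5, 6}

Final answer: {5, 6}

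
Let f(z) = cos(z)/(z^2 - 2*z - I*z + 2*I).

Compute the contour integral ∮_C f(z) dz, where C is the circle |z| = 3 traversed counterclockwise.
pi*(2/5 - 4*I/5)*cosh(1) + pi*(-2/5 + 4*I/5)*cos(2)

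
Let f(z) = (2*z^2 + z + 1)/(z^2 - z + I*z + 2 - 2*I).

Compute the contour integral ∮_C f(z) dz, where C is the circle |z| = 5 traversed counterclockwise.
By the residue theorem, ∮_C f(z) dz = 2πi · (sum of the residues of f at the poles inside |z| = 5).

The denominator factors as (z + 2*I)*(z - 1 - I), so the singularities of f are simple poles at z = -2*I, z = 1 + I.
  |-2*I|² = 4 < 25 = 5², so this pole is inside the contour.
  |1 + I|² = 2 < 25 = 5², so this pole is inside the contour.

With P(z) = 2*z^2 + z + 1 and Q(z) = z^2 - z + I*z + 2 - 2*I, each pole is simple, so Res(f, z₀) = P(z₀)/Q'(z₀) with Q'(z) = 2*z - 1 + I.
  Res(f, -2*I) = P(-2*I)/Q'(-2*I) = (-7 - 2*I)/(-1 - 3*I) = 13/10 - 19*I/10
  Res(f, 1 + I) = P(1 + I)/Q'(1 + I) = (2 + 5*I)/(1 + 3*I) = 17/10 - I/10

Sum of residues inside C: 3 - 2*I
∮_C f(z) dz = 2πi · (3 - 2*I) = pi*(4 + 6*I)

Final answer: pi*(4 + 6*I)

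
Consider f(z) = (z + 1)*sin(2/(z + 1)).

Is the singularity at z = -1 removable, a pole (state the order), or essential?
essential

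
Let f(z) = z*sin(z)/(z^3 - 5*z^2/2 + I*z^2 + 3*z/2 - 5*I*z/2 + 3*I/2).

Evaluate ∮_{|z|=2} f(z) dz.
By the residue theorem, ∮_C f(z) dz = 2πi · (sum of the residues of f at the poles inside |z| = 2).

The denominator factors as (z - 3/2)*(z - 1)*(z + I), so the singularities of f are simple poles at z = 3/2, z = 1, z = -I.
  |3/2|² = 9/4 < 4 = 2², so this pole is inside the contour.
  |1|² = 1 < 4 = 2², so this pole is inside the contour.
  |-I|² = 1 < 4 = 2², so this pole is inside the contour.

With P(z) = z*sin(z) and Q(z) = z^3 - 5*z^2/2 + I*z^2 + 3*z/2 - 5*I*z/2 + 3*I/2, each pole is simple, so Res(f, z₀) = P(z₀)/Q'(z₀) with Q'(z) = 3*z^2 - 5*z + 2*I*z + 3/2 - 5*I/2.
  Res(f, 3/2) = P(3/2)/Q'(3/2) = (3*sin(3/2)/2)/(3/4 + I/2) = (18/13 - 12*I/13)*sin(3/2)
  Res(f, 1) = P(1)/Q'(1) = (sin(1))/(-1/2 - I/2) = (-1 + I)*sin(1)
  Res(f, -I) = P(-I)/Q'(-I) = (-sinh(1))/(1/2 + 5*I/2) = (-1/13 + 5*I/13)*sinh(1)

Sum of residues inside C: (18/13 - 12*I/13)*sin(3/2) + (-1/13 + 5*I/13)*sinh(1) + (-1 + I)*sin(1)
∮_C f(z) dz = 2πi · ((18/13 - 12*I/13)*sin(3/2) + (-1/13 + 5*I/13)*sinh(1) + (-1 + I)*sin(1)) = pi*(-2 - 2*I)*sin(1) + pi*(-10/13 - 2*I/13)*sinh(1) + pi*(24/13 + 36*I/13)*sin(3/2)

Final answer: pi*(-2 - 2*I)*sin(1) + pi*(-10/13 - 2*I/13)*sinh(1) + pi*(24/13 + 36*I/13)*sin(3/2)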